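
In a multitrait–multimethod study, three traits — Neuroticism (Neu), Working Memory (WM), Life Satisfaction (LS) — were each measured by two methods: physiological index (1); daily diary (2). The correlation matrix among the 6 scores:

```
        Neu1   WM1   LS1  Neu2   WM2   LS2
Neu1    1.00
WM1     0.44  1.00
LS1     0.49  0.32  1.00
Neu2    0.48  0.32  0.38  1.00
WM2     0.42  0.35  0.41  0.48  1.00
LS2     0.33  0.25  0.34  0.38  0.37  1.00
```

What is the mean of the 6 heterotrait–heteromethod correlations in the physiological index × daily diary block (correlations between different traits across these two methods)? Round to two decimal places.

0.35

HTHM values (method 1 × method 2): 0.42, 0.33, 0.32, 0.25, 0.38, 0.41; mean = 2.11/6 = 0.35.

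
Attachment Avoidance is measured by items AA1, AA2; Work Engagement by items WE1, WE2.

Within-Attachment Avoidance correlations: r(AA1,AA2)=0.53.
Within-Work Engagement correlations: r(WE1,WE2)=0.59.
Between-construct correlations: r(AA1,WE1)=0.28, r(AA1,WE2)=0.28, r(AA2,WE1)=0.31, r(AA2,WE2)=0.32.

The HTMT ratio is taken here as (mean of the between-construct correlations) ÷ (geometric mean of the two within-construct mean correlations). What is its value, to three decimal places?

0.532

Mean between = 1.19/4 = 0.2975.
Mean within-AA = 0.53/1 = 0.5300; mean within-WE = 0.59/1 = 0.5900.
Geometric mean = √(0.5300 × 0.5900) = 0.5592.
HTMT = 0.2975 / 0.5592 = 0.532.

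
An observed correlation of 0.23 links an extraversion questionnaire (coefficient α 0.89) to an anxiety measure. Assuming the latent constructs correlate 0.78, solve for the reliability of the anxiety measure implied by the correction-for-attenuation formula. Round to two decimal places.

r_true = r_obs / √(r_xx · r_yy) ⇒ 0.78 = 0.23 / √(0.89 · r_yy).
√(0.89 · r_yy) = 0.23 / 0.78 = 0.2949; 0.89 · r_yy = 0.0870; r_yy = 0.0870 / 0.89 ≈ 0.10.

0.10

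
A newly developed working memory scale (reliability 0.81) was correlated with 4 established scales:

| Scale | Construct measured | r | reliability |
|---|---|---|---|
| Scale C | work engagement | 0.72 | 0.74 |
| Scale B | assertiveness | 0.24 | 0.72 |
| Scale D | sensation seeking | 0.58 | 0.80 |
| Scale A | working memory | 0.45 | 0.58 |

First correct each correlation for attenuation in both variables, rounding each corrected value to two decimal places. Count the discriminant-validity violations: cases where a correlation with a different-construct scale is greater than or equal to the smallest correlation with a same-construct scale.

Disattenuated r (r / √(r_scale · r_new)):
  Scale C (disc): 0.72 / √(0.74·0.81) = 0.93
  Scale B (disc): 0.24 / √(0.72·0.81) = 0.31
  Scale D (disc): 0.58 / √(0.80·0.81) = 0.72
  Scale A (conv): 0.45 / √(0.58·0.81) = 0.66
Smallest convergent = 0.66. Discriminant values: 0.93, 0.31, 0.72; count ≥ 0.66 → 2.

2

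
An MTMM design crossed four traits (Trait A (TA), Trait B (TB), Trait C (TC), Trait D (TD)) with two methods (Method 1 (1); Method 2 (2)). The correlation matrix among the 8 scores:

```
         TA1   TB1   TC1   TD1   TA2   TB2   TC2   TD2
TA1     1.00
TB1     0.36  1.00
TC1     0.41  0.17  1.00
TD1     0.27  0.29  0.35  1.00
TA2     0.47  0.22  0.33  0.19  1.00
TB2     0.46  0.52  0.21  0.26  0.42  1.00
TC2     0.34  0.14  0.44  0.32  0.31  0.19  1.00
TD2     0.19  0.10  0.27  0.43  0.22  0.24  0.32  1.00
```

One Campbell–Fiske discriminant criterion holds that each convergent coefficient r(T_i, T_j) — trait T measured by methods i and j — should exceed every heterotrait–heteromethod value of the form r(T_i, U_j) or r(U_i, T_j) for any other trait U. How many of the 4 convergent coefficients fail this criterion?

Checking each validity diagonal entry against its comparison values:
TA (methods 1·2): 0.47 vs {0.46, 0.22, 0.34, 0.33, 0.19, 0.19} → pass.
TB (methods 1·2): 0.52 vs {0.22, 0.46, 0.14, 0.21, 0.10, 0.26} → pass.
TC (methods 1·2): 0.44 vs {0.33, 0.34, 0.21, 0.14, 0.27, 0.32} → pass.
TD (methods 1·2): 0.43 vs {0.19, 0.19, 0.26, 0.10, 0.32, 0.27} → pass.
0 of 4 fail.

0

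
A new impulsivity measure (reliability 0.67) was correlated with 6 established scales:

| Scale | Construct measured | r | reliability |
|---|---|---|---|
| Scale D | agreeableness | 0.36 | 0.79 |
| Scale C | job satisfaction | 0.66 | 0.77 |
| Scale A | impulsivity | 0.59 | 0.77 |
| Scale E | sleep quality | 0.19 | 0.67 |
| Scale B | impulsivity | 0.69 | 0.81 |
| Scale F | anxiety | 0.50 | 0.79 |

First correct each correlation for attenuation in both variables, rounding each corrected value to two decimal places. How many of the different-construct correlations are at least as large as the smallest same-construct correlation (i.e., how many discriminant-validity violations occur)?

Disattenuated r (r / √(r_scale · r_new)):
  Scale D (disc): 0.36 / √(0.79·0.67) = 0.49
  Scale C (disc): 0.66 / √(0.77·0.67) = 0.92
  Scale A (conv): 0.59 / √(0.77·0.67) = 0.82
  Scale E (disc): 0.19 / √(0.67·0.67) = 0.28
  Scale B (conv): 0.69 / √(0.81·0.67) = 0.94
  Scale F (disc): 0.50 / √(0.79·0.67) = 0.69
Smallest convergent = 0.82. Discriminant values: 0.49, 0.92, 0.28, 0.69; count ≥ 0.82 → 1.

1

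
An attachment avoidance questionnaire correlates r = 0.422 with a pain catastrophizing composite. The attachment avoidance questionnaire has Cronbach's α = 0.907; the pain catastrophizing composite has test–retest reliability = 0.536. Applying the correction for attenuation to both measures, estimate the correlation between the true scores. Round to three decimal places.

r_true = r_obs / √(r_xx · r_yy) = 0.422 / √(0.907 × 0.536) = 0.422 / √0.486152 = 0.422 / 0.6972 ≈ 0.605.

0.605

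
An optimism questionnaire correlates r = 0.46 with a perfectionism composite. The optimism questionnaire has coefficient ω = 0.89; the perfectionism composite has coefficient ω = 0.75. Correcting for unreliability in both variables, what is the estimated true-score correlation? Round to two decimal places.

0.56

r_true = r_obs / √(r_xx · r_yy) = 0.46 / √(0.89 × 0.75) = 0.46 / √0.6675 = 0.46 / 0.8170 ≈ 0.56.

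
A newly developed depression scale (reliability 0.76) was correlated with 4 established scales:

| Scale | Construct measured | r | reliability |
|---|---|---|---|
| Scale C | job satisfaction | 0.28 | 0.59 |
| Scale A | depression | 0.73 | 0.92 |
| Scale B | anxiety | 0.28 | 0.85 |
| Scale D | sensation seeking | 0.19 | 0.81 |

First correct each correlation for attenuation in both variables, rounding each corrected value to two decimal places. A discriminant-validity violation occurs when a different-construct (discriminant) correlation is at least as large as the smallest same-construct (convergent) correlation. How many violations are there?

Disattenuated r (r / √(r_scale · r_new)):
  Scale C (disc): 0.28 / √(0.59·0.76) = 0.42
  Scale A (conv): 0.73 / √(0.92·0.76) = 0.87
  Scale B (disc): 0.28 / √(0.85·0.76) = 0.35
  Scale D (disc): 0.19 / √(0.81·0.76) = 0.24
Smallest convergent = 0.87. Discriminant values: 0.42, 0.35, 0.24; count ≥ 0.87 → 0.

0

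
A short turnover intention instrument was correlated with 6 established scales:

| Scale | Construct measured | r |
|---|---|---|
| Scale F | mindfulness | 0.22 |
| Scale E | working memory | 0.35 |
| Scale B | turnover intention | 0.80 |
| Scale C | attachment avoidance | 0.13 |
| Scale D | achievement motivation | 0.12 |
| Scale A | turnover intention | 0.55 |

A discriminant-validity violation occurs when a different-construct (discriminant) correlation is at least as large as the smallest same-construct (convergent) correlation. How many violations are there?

0

Convergent (same construct = turnover intention): Scale B, Scale A.
Smallest convergent = 0.55. Discriminant values: 0.22, 0.35, 0.13, 0.12; count ≥ 0.55 → 0.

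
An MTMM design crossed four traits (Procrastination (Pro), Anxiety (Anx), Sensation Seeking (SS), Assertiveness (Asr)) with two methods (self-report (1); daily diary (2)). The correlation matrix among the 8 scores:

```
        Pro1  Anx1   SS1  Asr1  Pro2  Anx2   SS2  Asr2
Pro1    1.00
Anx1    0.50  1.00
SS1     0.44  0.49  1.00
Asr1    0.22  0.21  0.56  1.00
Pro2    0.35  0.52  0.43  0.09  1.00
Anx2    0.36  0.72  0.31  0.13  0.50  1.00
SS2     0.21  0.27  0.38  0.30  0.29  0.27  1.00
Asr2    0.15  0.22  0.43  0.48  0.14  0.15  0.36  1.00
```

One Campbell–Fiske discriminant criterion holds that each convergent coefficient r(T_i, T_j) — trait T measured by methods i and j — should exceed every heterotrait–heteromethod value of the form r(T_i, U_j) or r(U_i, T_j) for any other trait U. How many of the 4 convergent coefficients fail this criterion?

Checking each validity diagonal entry against its comparison values:
Pro (methods 1·2): 0.35 vs {0.36, 0.52, 0.21, 0.43, 0.15, 0.09} → fail.
Anx (methods 1·2): 0.72 vs {0.52, 0.36, 0.27, 0.31, 0.22, 0.13} → pass.
SS (methods 1·2): 0.38 vs {0.43, 0.21, 0.31, 0.27, 0.43, 0.30} → fail.
Asr (methods 1·2): 0.48 vs {0.09, 0.15, 0.13, 0.22, 0.30, 0.43} → pass.
2 of 4 fail.

2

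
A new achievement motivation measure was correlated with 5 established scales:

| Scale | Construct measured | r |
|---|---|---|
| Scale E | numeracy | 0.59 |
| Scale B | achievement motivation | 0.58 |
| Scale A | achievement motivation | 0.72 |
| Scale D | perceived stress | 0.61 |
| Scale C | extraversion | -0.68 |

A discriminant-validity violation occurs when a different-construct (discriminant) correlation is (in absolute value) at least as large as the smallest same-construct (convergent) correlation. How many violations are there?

Convergent (same construct = achievement motivation): Scale B, Scale A.
Smallest convergent = 0.58. Discriminant |r|: 0.59, 0.61, 0.68; count ≥ 0.58 → 3.

3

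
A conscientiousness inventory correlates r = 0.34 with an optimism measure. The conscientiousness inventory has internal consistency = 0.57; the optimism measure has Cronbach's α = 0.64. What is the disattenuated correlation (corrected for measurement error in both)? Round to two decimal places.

r_true = r_obs / √(r_xx · r_yy) = 0.34 / √(0.57 × 0.64) = 0.34 / √0.3648 = 0.34 / 0.6040 ≈ 0.56.

0.56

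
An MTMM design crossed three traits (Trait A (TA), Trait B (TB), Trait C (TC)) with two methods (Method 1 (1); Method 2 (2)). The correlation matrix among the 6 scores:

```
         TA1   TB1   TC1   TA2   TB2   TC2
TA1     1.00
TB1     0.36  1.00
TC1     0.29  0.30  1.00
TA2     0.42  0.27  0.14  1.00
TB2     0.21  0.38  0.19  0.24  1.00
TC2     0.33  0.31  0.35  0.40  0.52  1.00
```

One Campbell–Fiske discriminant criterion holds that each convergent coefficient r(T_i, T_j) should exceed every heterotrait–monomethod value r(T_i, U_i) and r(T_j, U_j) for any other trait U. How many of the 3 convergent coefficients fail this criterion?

Checking each validity diagonal entry against its comparison values:
TA (methods 1·2): 0.42 vs {0.36, 0.24, 0.29, 0.40} → pass.
TB (methods 1·2): 0.38 vs {0.36, 0.24, 0.30, 0.52} → fail.
TC (methods 1·2): 0.35 vs {0.29, 0.40, 0.30, 0.52} → fail.
2 of 3 fail.

2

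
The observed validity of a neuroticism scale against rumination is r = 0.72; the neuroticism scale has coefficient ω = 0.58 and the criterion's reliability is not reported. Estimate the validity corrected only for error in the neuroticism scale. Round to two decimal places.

0.95

Single correction: r_c = r_obs / √r_xx = 0.72 / √0.58 = 0.72 / 0.7616 ≈ 0.95.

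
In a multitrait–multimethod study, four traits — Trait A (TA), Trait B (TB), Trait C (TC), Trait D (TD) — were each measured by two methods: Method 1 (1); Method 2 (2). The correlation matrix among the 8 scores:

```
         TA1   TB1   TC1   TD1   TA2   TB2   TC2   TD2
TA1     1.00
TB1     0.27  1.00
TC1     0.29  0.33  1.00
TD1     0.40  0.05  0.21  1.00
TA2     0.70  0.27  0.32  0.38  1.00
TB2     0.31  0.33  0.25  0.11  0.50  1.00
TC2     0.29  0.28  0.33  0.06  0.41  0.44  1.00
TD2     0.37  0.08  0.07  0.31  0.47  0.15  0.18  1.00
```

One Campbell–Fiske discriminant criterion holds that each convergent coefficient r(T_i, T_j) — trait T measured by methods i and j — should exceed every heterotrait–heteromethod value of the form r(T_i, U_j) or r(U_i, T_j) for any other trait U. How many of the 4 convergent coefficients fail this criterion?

Checking each validity diagonal entry against its comparison values:
TA (methods 1·2): 0.70 vs {0.31, 0.27, 0.29, 0.32, 0.37, 0.38} → pass.
TB (methods 1·2): 0.33 vs {0.27, 0.31, 0.28, 0.25, 0.08, 0.11} → pass.
TC (methods 1·2): 0.33 vs {0.32, 0.29, 0.25, 0.28, 0.07, 0.06} → pass.
TD (methods 1·2): 0.31 vs {0.38, 0.37, 0.11, 0.08, 0.06, 0.07} → fail.
1 of 4 fail.

1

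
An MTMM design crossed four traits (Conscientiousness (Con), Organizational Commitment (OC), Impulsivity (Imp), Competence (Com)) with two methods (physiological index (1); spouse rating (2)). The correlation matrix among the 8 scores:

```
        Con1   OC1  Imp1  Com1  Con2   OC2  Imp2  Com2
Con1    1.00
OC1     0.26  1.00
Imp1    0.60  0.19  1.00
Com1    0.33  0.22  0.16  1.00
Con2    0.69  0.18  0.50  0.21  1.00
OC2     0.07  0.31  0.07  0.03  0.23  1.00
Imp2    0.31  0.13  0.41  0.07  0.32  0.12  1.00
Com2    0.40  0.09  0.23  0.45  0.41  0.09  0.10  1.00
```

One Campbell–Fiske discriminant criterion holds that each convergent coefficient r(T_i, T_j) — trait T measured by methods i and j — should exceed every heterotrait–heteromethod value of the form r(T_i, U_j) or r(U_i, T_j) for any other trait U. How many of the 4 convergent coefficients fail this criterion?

Convergent coefficients and their comparison sets:
Con (methods 1·2): 0.69 vs {0.07, 0.18, 0.31, 0.50, 0.40, 0.21} → pass.
OC (methods 1·2): 0.31 vs {0.18, 0.07, 0.13, 0.07, 0.09, 0.03} → pass.
Imp (methods 1·2): 0.41 vs {0.50, 0.31, 0.07, 0.13, 0.23, 0.07} → fail.
Com (methods 1·2): 0.45 vs {0.21, 0.40, 0.03, 0.09, 0.07, 0.23} → pass.
1 of 4 fail.

1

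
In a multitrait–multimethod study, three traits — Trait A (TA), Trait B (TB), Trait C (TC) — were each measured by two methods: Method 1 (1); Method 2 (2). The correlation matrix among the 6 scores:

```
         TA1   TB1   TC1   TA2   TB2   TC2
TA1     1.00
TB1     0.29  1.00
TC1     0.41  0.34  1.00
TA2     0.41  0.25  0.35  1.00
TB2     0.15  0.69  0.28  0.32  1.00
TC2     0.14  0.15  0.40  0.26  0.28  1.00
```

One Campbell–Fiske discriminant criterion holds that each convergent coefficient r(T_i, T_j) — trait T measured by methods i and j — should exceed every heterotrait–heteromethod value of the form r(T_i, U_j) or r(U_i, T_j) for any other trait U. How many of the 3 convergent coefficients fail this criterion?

0

Checking each validity diagonal entry against its comparison values:
TA (methods 1·2): 0.41 vs {0.15, 0.25, 0.14, 0.35} → pass.
TB (methods 1·2): 0.69 vs {0.25, 0.15, 0.15, 0.28} → pass.
TC (methods 1·2): 0.40 vs {0.35, 0.14, 0.28, 0.15} → pass.
0 of 3 fail.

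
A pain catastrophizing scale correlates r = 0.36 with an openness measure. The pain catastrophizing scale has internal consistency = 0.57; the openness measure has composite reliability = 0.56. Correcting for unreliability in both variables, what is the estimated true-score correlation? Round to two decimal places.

r_true = r_obs / √(r_xx · r_yy) = 0.36 / √(0.57 × 0.56) = 0.36 / √0.3192 = 0.36 / 0.5650 ≈ 0.64.

0.64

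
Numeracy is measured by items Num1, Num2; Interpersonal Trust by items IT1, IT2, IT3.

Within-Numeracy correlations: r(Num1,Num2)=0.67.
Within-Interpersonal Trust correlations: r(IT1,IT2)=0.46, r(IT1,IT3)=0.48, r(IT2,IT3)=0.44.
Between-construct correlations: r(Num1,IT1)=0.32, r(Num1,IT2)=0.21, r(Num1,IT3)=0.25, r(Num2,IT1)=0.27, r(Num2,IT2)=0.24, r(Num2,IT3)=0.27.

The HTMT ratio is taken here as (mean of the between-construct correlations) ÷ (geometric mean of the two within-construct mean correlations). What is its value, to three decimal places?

0.468

Mean heterotrait r = 1.56/6 = 0.2600.
Mean within-Num = 0.67/1 = 0.6700; mean within-IT = 1.38/3 = 0.4600.
Geometric mean = √(0.6700 × 0.4600) = 0.5552.
HTMT = 0.2600 / 0.5552 = 0.468.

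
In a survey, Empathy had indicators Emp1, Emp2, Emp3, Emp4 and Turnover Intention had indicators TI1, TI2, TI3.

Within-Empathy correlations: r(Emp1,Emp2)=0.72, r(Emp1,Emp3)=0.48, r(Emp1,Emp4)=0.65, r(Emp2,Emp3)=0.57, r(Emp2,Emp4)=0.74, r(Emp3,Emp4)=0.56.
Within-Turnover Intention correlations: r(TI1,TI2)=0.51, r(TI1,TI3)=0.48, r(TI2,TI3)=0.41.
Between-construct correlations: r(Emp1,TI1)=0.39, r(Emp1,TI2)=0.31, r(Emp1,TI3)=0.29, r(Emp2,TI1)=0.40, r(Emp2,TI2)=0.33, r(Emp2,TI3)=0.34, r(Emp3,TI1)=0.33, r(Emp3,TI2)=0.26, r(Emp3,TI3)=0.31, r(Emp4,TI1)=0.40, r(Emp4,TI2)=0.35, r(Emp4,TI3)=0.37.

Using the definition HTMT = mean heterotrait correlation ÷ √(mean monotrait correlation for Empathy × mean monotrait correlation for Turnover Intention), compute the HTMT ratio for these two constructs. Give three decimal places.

Mean heterotrait r = 4.08/12 = 0.3400.
Mean within-Emp = 3.72/6 = 0.6200; mean within-TI = 1.40/3 = 0.4667.
Geometric mean = √(0.6200 × 0.4667) = 0.5379.
HTMT = 0.3400 / 0.5379 = 0.632.

0.632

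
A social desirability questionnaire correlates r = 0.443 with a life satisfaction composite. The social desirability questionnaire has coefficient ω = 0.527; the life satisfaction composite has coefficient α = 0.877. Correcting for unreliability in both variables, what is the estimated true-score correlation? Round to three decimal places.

r_true = r_obs / √(r_xx · r_yy) = 0.443 / √(0.527 × 0.877) = 0.443 / √0.462179 = 0.443 / 0.6798 ≈ 0.652.

0.652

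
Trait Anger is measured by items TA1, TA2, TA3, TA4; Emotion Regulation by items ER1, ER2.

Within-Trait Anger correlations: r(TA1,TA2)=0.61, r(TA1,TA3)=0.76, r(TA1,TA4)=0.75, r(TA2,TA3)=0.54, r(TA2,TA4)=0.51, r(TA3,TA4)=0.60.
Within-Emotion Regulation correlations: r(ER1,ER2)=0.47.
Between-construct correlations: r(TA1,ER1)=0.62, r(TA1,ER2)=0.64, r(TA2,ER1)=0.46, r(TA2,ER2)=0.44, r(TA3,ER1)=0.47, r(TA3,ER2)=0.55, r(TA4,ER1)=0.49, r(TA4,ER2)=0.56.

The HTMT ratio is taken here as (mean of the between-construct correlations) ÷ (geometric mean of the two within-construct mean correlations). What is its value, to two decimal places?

0.97

Between-construct mean = 4.23/8 = 0.5288.
Mean within-TA = 3.77/6 = 0.6283; mean within-ER = 0.47/1 = 0.4700.
Geometric mean = √(0.6283 × 0.4700) = 0.5434.
HTMT = 0.5288 / 0.5434 = 0.97.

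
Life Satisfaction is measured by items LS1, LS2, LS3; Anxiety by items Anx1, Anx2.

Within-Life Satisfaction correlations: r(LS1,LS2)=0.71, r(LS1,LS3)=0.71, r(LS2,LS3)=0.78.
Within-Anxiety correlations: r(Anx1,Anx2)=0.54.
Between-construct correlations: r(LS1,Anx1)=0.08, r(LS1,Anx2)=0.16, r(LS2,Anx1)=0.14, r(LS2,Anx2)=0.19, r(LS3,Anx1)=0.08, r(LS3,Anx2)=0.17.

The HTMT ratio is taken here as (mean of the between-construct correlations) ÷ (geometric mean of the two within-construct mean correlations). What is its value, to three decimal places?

Between-construct mean = 0.82/6 = 0.1367.
Mean within-LS = 2.20/3 = 0.7333; mean within-Anx = 0.54/1 = 0.5400.
Geometric mean = √(0.7333 × 0.5400) = 0.6293.
HTMT = 0.1367 / 0.6293 = 0.217.

0.217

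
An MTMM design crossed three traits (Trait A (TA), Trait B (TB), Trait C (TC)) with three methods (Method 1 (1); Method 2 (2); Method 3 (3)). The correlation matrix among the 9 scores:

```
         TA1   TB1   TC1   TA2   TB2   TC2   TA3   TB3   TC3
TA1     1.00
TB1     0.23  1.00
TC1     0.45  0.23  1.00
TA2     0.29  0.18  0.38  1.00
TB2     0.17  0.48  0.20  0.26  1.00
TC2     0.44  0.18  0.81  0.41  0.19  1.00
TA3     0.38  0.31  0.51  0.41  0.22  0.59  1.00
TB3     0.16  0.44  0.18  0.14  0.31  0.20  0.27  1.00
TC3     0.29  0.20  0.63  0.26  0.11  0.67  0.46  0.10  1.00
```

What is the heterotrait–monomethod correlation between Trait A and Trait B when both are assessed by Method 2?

Different traits, same method: r(TA2, TB2) = 0.26.

0.26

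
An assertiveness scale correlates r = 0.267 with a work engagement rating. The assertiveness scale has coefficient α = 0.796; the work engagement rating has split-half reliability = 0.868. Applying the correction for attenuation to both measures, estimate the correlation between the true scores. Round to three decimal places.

r_true = r_obs / √(r_xx · r_yy) = 0.267 / √(0.796 × 0.868) = 0.267 / √0.690928 = 0.267 / 0.8312 ≈ 0.321.

0.321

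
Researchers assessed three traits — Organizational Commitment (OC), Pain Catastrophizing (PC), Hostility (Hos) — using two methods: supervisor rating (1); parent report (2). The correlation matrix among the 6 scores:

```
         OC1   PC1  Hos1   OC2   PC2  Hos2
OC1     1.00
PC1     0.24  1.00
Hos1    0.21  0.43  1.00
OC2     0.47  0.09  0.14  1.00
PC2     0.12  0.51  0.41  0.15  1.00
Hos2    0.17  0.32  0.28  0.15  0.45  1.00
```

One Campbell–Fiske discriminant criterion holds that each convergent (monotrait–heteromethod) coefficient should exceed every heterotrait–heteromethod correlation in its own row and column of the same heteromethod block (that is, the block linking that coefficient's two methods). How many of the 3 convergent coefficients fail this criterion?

1

Convergent coefficients and their comparison sets:
OC (methods 1·2): 0.47 vs {0.12, 0.09, 0.17, 0.14} → pass.
PC (methods 1·2): 0.51 vs {0.09, 0.12, 0.32, 0.41} → pass.
Hos (methods 1·2): 0.28 vs {0.14, 0.17, 0.41, 0.32} → fail.
1 of 3 fail.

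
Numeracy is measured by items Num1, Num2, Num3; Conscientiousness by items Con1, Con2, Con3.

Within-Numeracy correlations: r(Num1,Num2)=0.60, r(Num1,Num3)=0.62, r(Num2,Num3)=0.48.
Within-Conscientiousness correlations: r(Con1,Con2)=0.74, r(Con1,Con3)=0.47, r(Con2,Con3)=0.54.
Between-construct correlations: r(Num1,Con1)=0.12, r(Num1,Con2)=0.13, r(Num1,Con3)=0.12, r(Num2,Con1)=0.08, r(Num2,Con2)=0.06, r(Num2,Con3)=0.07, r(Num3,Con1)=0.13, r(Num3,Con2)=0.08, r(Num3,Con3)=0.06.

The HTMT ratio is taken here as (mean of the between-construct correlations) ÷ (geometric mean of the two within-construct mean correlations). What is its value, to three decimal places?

Mean heterotrait r = 0.85/9 = 0.0944.
Mean within-Num = 1.70/3 = 0.5667; mean within-Con = 1.75/3 = 0.5833.
Geometric mean = √(0.5667 × 0.5833) = 0.5749.
HTMT = 0.0944 / 0.5749 = 0.164.

0.164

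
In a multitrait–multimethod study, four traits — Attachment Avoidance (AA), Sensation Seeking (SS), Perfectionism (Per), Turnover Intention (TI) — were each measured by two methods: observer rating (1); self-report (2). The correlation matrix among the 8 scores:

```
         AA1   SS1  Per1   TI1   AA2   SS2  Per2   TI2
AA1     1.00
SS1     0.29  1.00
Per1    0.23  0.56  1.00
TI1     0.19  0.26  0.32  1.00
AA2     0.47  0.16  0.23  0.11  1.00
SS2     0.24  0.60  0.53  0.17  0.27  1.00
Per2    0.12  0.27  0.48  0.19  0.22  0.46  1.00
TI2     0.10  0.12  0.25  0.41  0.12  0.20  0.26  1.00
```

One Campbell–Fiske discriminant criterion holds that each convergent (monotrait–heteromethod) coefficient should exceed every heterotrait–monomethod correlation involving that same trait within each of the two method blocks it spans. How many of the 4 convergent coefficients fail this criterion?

1

Convergent coefficients and their comparison sets:
AA (methods 1·2): 0.47 vs {0.29, 0.27, 0.23, 0.22, 0.19, 0.12} → pass.
SS (methods 1·2): 0.60 vs {0.29, 0.27, 0.56, 0.46, 0.26, 0.20} → pass.
Per (methods 1·2): 0.48 vs {0.23, 0.22, 0.56, 0.46, 0.32, 0.26} → fail.
TI (methods 1·2): 0.41 vs {0.19, 0.12, 0.26, 0.20, 0.32, 0.26} → pass.
1 of 4 fail.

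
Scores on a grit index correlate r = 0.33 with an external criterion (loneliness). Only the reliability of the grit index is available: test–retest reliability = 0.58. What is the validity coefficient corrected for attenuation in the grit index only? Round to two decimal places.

Single correction: r_c = r_obs / √r_xx = 0.33 / √0.58 = 0.33 / 0.7616 ≈ 0.43.

0.43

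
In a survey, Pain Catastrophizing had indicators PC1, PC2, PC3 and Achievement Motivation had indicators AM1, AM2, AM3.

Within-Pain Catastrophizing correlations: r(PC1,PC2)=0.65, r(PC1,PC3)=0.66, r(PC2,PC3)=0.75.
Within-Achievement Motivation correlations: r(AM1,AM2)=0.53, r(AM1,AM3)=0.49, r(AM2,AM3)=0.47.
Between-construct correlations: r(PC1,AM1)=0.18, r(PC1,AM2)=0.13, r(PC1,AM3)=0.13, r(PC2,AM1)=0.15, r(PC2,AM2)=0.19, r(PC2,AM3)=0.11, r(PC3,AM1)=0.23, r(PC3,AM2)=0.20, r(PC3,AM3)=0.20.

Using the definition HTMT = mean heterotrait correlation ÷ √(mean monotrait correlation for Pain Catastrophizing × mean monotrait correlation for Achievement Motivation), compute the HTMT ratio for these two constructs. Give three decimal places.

0.289

Mean heterotrait r = 1.52/9 = 0.1689.
Mean within-PC = 2.06/3 = 0.6867; mean within-AM = 1.49/3 = 0.4967.
Geometric mean = √(0.6867 × 0.4967) = 0.5840.
HTMT = 0.1689 / 0.5840 = 0.289.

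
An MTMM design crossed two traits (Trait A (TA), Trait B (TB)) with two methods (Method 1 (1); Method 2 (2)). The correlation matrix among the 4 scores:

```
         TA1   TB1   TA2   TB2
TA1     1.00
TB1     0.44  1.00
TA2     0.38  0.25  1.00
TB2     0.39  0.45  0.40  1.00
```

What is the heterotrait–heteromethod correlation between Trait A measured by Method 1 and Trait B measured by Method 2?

Different traits and methods: r(TA1, TB2) = 0.39.

0.39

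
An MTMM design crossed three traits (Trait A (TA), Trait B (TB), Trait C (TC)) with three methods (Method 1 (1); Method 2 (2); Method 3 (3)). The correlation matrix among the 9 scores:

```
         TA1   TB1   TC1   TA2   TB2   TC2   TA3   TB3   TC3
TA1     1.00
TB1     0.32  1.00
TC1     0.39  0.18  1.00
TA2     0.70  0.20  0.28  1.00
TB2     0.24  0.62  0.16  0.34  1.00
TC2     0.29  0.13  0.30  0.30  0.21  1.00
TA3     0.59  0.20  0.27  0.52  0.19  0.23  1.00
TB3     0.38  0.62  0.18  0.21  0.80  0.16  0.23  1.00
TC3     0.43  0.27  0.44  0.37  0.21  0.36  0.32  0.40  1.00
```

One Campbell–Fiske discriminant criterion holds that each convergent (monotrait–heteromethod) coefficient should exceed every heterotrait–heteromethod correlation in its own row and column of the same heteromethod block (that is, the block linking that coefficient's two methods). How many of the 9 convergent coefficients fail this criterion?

1

Checking each validity diagonal entry against its comparison values:
TA (methods 1·2): 0.70 vs {0.24, 0.20, 0.29, 0.28} → pass.
TA (methods 1·3): 0.59 vs {0.38, 0.20, 0.43, 0.27} → pass.
TA (methods 2·3): 0.52 vs {0.21, 0.19, 0.37, 0.23} → pass.
TB (methods 1·2): 0.62 vs {0.20, 0.24, 0.13, 0.16} → pass.
TB (methods 1·3): 0.62 vs {0.20, 0.38, 0.27, 0.18} → pass.
TB (methods 2·3): 0.80 vs {0.19, 0.21, 0.21, 0.16} → pass.
TC (methods 1·2): 0.30 vs {0.28, 0.29, 0.16, 0.13} → pass.
TC (methods 1·3): 0.44 vs {0.27, 0.43, 0.18, 0.27} → pass.
TC (methods 2·3): 0.36 vs {0.23, 0.37, 0.16, 0.21} → fail.
1 of 9 fail.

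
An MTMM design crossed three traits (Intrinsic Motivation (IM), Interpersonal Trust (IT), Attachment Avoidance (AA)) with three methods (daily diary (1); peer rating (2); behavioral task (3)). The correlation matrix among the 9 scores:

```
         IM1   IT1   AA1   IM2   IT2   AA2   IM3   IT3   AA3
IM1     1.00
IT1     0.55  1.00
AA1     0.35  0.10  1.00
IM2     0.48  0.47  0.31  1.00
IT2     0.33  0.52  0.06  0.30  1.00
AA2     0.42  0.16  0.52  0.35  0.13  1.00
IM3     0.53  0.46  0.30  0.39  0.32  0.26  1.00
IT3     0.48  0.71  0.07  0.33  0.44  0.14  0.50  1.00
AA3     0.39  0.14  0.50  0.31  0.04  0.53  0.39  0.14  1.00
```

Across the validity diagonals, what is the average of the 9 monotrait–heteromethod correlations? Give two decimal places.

Convergent values: 0.48, 0.53, 0.39, 0.52, 0.71, 0.44, 0.52, 0.50, 0.53; mean = 4.62/9 = 0.51.

0.51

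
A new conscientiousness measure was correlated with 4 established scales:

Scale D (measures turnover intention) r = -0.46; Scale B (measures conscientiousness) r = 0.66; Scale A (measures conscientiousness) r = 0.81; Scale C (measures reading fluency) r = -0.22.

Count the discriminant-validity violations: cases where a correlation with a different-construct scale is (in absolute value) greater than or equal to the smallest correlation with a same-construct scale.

Convergent (same construct = conscientiousness): Scale B, Scale A.
Smallest convergent = 0.66. Discriminant |r|: 0.46, 0.22; count ≥ 0.66 → 0.

0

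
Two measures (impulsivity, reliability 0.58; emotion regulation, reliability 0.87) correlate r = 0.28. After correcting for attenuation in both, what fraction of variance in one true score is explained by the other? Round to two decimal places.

Disattenuated r = 0.28 / √(0.58 × 0.87) = 0.28 / 0.7104 = 0.3941.
Shared true-score variance = 0.3941² = 0.1553 ≈ 0.16.

0.16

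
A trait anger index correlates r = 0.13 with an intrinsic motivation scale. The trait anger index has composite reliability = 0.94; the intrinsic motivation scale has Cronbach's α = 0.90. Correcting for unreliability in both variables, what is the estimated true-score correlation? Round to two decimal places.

r_true = r_obs / √(r_xx · r_yy) = 0.13 / √(0.94 × 0.90) = 0.13 / √0.8460 = 0.13 / 0.9198 ≈ 0.14.

0.14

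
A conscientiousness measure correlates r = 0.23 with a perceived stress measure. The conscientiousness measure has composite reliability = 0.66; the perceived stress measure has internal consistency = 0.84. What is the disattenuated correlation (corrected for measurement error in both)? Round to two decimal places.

r_true = r_obs / √(r_xx · r_yy) = 0.23 / √(0.66 × 0.84) = 0.23 / √0.5544 = 0.23 / 0.7446 ≈ 0.31.

0.31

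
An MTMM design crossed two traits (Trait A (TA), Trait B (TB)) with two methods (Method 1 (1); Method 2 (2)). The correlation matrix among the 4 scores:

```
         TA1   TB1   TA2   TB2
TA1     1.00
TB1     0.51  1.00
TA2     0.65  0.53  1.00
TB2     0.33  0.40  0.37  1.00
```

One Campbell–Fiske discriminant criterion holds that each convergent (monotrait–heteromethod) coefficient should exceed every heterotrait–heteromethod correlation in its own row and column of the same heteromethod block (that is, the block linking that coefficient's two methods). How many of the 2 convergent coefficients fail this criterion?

Checking each validity diagonal entry against its comparison values:
TA (methods 1·2): 0.65 vs {0.33, 0.53} → pass.
TB (methods 1·2): 0.40 vs {0.53, 0.33} → fail.
1 of 2 fail.

1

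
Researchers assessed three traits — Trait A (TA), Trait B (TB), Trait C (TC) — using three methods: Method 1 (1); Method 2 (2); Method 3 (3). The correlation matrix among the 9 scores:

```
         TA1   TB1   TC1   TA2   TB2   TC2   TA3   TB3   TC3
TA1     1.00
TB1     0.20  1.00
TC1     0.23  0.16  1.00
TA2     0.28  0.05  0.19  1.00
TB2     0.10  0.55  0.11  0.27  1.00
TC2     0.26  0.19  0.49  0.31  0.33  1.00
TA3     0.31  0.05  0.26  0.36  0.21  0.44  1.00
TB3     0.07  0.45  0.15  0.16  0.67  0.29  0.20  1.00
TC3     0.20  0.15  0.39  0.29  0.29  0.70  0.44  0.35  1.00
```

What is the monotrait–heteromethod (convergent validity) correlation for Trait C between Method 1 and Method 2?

Same trait (TC), different methods: r(TC1, TC2) = 0.49.

0.49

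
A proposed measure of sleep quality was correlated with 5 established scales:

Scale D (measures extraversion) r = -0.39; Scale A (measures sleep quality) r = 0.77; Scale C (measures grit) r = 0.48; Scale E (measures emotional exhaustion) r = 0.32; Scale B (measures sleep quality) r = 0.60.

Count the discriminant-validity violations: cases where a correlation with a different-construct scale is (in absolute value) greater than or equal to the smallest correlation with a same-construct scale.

Convergent (same construct = sleep quality): Scale A, Scale B.
Smallest convergent = 0.60. Discriminant |r|: 0.39, 0.48, 0.32; count ≥ 0.60 → 0.

0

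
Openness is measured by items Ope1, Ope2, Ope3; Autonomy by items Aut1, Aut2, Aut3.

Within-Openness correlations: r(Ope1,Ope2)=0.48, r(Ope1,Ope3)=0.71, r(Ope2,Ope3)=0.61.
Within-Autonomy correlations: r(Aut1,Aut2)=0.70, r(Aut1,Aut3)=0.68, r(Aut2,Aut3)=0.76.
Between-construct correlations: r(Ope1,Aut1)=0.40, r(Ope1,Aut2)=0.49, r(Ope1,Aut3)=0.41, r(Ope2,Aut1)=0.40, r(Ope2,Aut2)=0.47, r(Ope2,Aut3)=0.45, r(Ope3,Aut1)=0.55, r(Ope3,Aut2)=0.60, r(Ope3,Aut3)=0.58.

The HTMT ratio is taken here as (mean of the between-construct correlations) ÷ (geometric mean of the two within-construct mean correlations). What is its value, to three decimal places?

Mean between = 4.35/9 = 0.4833.
Mean within-Ope = 1.80/3 = 0.6000; mean within-Aut = 2.14/3 = 0.7133.
Geometric mean = √(0.6000 × 0.7133) = 0.6542.
HTMT = 0.4833 / 0.6542 = 0.739.

0.739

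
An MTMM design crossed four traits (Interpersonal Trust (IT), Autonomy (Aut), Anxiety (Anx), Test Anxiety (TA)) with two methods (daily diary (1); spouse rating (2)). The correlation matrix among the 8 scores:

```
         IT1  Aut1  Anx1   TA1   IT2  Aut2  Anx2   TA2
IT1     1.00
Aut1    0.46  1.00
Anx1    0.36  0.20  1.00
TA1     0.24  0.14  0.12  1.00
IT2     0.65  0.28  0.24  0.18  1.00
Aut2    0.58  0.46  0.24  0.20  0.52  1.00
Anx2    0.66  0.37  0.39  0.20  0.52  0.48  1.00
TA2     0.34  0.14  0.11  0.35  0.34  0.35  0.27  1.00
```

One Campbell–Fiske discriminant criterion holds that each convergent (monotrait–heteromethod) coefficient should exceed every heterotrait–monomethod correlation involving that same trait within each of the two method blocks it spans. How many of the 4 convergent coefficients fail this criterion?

Convergent coefficients and their comparison sets:
IT (methods 1·2): 0.65 vs {0.46, 0.52, 0.36, 0.52, 0.24, 0.34} → pass.
Aut (methods 1·2): 0.46 vs {0.46, 0.52, 0.20, 0.48, 0.14, 0.35} → fail.
Anx (methods 1·2): 0.39 vs {0.36, 0.52, 0.20, 0.48, 0.12, 0.27} → fail.
TA (methods 1·2): 0.35 vs {0.24, 0.34, 0.14, 0.35, 0.12, 0.27} → fail.
3 of 4 fail.

3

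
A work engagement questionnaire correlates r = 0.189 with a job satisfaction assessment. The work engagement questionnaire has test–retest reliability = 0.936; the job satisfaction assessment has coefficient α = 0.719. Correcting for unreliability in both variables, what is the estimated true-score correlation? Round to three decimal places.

0.230

r_true = r_obs / √(r_xx · r_yy) = 0.189 / √(0.936 × 0.719) = 0.189 / √0.672984 = 0.189 / 0.8204 ≈ 0.230.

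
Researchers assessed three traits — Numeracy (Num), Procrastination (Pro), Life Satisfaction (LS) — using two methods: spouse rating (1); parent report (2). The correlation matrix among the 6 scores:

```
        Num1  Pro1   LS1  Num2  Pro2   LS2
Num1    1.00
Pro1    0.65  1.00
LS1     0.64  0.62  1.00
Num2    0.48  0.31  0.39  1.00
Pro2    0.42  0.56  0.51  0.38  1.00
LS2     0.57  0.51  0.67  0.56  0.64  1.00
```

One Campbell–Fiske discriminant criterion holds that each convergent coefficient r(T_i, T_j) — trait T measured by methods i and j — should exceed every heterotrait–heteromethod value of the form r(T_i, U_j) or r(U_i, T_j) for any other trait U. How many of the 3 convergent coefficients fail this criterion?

Each convergent coefficient versus the relevant comparison correlations:
Num (methods 1·2): 0.48 vs {0.42, 0.31, 0.57, 0.39} → fail.
Pro (methods 1·2): 0.56 vs {0.31, 0.42, 0.51, 0.51} → pass.
LS (methods 1·2): 0.67 vs {0.39, 0.57, 0.51, 0.51} → pass.
1 of 3 fail.

1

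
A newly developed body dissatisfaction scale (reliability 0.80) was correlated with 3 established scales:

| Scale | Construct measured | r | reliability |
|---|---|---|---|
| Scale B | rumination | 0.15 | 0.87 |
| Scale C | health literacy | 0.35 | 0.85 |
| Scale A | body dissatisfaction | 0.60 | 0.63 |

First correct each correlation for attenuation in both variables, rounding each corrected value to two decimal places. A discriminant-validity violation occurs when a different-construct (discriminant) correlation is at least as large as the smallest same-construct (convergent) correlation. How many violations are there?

Disattenuated r (r / √(r_scale · r_new)):
  Scale B (disc): 0.15 / √(0.87·0.80) = 0.18
  Scale C (disc): 0.35 / √(0.85·0.80) = 0.42
  Scale A (conv): 0.60 / √(0.63·0.80) = 0.85
Smallest convergent = 0.85. Discriminant values: 0.18, 0.42; count ≥ 0.85 → 0.

0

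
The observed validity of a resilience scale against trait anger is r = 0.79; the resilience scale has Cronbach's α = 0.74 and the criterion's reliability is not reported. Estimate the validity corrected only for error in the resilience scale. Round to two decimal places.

0.92

Single correction: r_c = r_obs / √r_xx = 0.79 / √0.74 = 0.79 / 0.8602 ≈ 0.92.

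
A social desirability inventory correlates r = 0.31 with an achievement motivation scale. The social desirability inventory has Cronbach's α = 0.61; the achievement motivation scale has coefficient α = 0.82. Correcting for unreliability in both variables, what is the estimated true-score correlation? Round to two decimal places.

0.44

r_true = r_obs / √(r_xx · r_yy) = 0.31 / √(0.61 × 0.82) = 0.31 / √0.5002 = 0.31 / 0.7072 ≈ 0.44.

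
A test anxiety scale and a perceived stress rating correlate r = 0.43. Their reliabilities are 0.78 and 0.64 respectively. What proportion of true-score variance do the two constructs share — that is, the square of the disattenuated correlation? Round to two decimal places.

Disattenuated r = 0.43 / √(0.78 × 0.64) = 0.43 / 0.7065 = 0.6086.
Shared true-score variance = 0.6086² = 0.3704 ≈ 0.37.

0.37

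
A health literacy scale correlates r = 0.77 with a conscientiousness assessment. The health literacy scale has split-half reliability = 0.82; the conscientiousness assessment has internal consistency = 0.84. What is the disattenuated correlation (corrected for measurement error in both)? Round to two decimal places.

r_true = r_obs / √(r_xx · r_yy) = 0.77 / √(0.82 × 0.84) = 0.77 / √0.6888 = 0.77 / 0.8299 ≈ 0.93.

0.93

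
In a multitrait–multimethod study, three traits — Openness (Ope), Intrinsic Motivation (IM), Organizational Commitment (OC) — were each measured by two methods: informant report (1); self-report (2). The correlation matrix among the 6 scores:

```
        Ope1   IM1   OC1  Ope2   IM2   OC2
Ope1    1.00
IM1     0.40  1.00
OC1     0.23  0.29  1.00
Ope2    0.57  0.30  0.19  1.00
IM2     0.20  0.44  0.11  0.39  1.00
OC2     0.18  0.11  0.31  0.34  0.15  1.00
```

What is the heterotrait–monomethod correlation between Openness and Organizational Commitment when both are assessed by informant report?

0.23

Different traits, same method: r(Ope1, OC1) = 0.23.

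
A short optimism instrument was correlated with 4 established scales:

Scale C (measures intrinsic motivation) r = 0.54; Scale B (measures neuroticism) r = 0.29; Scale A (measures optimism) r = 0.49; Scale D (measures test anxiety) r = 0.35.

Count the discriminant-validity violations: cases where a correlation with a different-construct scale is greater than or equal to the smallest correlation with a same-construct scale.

Convergent (same construct = optimism): Scale A.
Smallest convergent = 0.49. Discriminant values: 0.54, 0.29, 0.35; count ≥ 0.49 → 1.

1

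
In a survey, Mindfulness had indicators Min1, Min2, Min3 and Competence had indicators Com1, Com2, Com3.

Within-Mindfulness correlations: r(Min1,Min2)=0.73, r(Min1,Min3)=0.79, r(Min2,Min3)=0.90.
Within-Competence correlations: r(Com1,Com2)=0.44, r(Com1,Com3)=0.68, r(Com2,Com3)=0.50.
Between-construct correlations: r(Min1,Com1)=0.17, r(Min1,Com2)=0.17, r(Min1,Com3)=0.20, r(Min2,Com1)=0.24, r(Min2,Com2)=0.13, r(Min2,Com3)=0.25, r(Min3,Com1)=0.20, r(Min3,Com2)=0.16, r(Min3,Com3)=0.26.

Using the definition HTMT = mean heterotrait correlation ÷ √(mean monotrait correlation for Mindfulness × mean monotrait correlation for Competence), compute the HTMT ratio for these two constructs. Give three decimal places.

0.300

Between-construct mean = 1.78/9 = 0.1978.
Mean within-Min = 2.42/3 = 0.8067; mean within-Com = 1.62/3 = 0.5400.
Geometric mean = √(0.8067 × 0.5400) = 0.6600.
HTMT = 0.1978 / 0.6600 = 0.300.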